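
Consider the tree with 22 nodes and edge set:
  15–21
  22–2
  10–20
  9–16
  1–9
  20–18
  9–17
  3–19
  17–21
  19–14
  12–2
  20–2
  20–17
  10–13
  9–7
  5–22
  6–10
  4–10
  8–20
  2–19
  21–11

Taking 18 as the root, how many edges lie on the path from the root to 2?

2

18 – 20 – 2 — 2 edges.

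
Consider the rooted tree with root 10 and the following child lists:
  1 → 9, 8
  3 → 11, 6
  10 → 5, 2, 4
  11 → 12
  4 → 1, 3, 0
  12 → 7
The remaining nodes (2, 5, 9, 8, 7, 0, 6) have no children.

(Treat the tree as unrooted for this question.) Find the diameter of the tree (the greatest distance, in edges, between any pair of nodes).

A longest path is 5-10-4-3-11-12-7, with 6 edges.

6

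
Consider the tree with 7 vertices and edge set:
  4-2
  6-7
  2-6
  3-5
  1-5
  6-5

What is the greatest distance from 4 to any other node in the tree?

The node farthest from 4 is 1 (3 also at distance 4), via 4–2–6–5–1 — 4 edges.

4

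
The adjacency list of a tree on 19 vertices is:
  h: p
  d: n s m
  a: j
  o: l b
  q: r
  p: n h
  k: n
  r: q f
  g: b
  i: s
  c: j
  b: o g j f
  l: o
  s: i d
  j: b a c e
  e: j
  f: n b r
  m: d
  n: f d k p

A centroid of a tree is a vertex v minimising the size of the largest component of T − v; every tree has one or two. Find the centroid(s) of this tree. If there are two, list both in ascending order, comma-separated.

f

Delete f: the remaining components have sizes 8, 8, 2. Max 8 ≤ 9, so f is a centroid.
No neighbour of f does as well, so f is the unique centroid.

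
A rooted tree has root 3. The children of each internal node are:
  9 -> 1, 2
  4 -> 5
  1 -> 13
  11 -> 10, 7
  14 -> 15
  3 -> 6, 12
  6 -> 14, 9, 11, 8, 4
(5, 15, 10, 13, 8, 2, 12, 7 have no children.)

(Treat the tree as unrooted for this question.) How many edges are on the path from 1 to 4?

1 – 9 – 6 – 4: 3 edges.

3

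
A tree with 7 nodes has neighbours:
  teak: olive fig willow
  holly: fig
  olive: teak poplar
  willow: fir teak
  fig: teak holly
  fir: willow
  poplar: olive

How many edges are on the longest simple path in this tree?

4

A longest path is poplar – olive – teak – willow – fir, with 4 edges.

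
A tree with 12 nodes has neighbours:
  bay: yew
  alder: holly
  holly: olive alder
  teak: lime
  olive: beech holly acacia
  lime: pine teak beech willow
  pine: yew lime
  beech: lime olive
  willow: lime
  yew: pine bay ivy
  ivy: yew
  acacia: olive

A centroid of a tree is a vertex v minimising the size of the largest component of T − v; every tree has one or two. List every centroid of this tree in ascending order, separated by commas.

If lime is removed the pieces have sizes 5, 4, 1, 1, all ≤ ⌊12/2⌋ = 6.
Every other node leaves some component of size > 6, so the centroid is unique.

lime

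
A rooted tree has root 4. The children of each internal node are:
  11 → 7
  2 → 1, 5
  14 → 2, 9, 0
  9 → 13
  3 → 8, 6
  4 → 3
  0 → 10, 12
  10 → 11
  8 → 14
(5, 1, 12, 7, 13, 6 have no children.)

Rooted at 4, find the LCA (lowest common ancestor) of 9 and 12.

14

Path 9→root: 9 14 8 3 4; path 12→root: 12 0 14 8 3 4.
First common node: 14.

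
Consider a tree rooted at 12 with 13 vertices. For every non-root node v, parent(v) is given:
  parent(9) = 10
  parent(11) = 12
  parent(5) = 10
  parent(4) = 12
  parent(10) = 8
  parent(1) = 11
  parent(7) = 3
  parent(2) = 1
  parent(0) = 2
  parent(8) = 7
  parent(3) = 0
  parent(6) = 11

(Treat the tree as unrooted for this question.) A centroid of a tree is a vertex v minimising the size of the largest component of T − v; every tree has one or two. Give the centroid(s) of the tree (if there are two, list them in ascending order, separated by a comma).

0

Delete 0: the remaining components have sizes 6, 6. Max 6 ≤ 6, so 0 is a centroid.
No neighbour of 0 does as well, so 0 is the unique centroid.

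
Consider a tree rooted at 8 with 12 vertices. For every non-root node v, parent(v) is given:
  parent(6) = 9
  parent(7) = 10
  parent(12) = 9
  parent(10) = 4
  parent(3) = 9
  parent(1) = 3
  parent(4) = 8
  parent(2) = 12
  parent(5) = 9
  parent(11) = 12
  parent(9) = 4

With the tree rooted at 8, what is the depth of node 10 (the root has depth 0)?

Climbing from 10 to the root: 10–4–8. That's 2 steps.

2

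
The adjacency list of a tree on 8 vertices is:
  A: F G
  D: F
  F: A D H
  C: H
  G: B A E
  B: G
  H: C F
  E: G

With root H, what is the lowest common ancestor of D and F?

F

Ancestors of D (toward the root): D, F, H.
Ancestors of F: F, H.
The deepest node appearing in both lists is F.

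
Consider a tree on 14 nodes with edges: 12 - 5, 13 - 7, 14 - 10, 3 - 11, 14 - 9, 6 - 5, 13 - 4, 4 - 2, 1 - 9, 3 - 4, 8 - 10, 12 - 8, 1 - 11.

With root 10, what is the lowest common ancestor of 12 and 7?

10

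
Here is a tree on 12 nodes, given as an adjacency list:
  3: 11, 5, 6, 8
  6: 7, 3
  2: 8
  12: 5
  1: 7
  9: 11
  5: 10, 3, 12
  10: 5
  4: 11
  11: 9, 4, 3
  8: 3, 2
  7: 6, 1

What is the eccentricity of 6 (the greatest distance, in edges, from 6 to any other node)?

A farthest node from 6 is 10 (9, 12, 2, 4 also at distance 3).
The path 6 – 3 – 5 – 10 has 3 edges.

3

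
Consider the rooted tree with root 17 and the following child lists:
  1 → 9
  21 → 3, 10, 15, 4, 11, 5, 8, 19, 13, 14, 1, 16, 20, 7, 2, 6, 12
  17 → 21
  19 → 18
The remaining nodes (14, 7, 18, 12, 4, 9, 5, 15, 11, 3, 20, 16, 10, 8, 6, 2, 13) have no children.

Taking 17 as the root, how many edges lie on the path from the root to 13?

2

Climbing from 13 to the root: 13 – 21 – 17. That's 2 steps.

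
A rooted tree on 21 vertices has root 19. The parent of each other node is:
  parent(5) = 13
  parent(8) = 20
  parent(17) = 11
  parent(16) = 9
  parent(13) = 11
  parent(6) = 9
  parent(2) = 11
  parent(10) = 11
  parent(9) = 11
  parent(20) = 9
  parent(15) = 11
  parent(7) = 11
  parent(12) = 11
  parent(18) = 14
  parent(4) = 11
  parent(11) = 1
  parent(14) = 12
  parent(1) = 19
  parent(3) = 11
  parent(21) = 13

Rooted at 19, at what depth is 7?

3

Path from 19 to 7: 19 → 1 → 11 → 7, which has 3 edges.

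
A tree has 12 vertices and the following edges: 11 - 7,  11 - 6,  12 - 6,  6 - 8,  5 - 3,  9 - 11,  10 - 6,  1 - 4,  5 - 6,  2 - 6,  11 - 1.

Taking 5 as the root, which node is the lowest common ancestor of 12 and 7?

6

Ancestors of 12 (toward the root): 12, 6, 5.
Ancestors of 7: 7, 11, 6, 5.
The deepest node appearing in both lists is 6.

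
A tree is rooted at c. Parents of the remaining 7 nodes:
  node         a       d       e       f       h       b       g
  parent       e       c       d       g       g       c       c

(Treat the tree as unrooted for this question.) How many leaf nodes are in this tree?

4

The leaves are a, b, f, h.
That is 4 leaves.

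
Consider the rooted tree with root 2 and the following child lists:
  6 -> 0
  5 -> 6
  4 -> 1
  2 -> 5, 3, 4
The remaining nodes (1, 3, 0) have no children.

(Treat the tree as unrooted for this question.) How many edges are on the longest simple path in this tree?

5

Starting from 1, a farthest node is 0 at distance 5.
One longest path: 1–4–2–5–6–0.
So the diameter is 5.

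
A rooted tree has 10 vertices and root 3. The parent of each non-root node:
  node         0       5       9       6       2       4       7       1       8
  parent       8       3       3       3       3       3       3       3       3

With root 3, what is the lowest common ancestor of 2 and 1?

2's ancestor chain is 2, 3 and 1's is 1, 3; they first meet at 3.

3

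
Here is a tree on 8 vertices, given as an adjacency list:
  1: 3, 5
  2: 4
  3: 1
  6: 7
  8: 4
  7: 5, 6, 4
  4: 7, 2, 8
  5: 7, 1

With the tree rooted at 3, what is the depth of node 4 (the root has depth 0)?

Climbing from 4 to the root: 4–7–5–1–3. That's 4 steps.

4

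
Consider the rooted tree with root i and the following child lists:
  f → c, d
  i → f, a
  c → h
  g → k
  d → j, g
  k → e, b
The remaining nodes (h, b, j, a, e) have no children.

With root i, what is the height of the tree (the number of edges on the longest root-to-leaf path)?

The longest root-to-leaf path is i-f-d-g-k-b (5 edges).

5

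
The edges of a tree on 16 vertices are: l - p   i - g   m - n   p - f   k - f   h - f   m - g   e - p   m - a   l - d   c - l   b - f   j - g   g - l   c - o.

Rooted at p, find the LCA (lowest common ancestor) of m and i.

Path m→root: m g l p; path i→root: i g l p.
First common node: g.

g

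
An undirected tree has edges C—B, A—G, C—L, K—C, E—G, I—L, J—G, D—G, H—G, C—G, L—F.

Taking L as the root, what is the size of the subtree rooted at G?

G's subtree: {G, H, J, E, A, D}, size 6.

6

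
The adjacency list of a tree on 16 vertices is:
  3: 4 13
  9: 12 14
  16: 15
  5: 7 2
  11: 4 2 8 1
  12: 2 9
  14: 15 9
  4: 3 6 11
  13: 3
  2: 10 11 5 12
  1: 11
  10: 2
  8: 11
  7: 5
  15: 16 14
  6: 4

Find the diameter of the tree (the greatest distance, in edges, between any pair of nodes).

9

A longest path is 16 – 15 – 14 – 9 – 12 – 2 – 11 – 4 – 3 – 13, with 9 edges.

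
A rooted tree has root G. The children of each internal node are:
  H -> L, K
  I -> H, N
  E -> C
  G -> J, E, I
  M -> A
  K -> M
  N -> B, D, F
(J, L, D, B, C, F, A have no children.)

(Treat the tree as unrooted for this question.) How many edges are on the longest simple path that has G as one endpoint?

5

The node farthest from G is A, via G – I – H – K – M – A — 5 edges.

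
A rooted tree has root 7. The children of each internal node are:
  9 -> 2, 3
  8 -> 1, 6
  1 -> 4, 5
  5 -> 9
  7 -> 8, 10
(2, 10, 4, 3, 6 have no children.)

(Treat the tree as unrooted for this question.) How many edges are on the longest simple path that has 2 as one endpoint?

6

Distances from 2 peak at 6, attained at 10.
2–9–5–1–8–7–10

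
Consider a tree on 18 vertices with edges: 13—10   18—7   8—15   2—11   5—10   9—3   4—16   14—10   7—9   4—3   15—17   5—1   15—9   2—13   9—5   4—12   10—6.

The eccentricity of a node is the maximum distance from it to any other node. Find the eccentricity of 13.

6

Distances from 13 peak at 6, attained at 12 (16 also at distance 6).
13-10-5-9-3-4-12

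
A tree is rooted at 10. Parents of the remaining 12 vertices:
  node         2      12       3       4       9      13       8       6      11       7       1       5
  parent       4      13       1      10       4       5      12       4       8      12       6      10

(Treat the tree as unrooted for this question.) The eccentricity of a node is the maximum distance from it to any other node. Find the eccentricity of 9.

A farthest node from 9 is 11.
The path 9-4-10-5-13-12-8-11 has 7 edges.

7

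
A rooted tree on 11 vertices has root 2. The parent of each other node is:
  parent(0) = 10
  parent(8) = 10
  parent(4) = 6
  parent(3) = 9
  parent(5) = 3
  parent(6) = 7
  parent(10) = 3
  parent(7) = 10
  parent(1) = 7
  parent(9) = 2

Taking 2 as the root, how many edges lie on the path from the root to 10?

3

Climbing from 10 to the root: 10–3–9–2. That's 3 steps.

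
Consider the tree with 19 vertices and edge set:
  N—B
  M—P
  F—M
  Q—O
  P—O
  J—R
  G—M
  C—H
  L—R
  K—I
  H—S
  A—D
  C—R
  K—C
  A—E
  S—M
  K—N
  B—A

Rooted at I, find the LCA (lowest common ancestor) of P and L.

Ancestors of P (toward the root): P, M, S, H, C, K, I.
Ancestors of L: L, R, C, K, I.
The deepest node appearing in both lists is C.

C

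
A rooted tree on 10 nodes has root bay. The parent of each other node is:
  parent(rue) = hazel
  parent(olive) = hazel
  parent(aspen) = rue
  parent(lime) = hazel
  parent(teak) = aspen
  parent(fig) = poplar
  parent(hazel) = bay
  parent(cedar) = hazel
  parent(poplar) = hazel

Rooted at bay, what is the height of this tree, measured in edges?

A deepest node is teak, reached by bay → hazel → rue → aspen → teak.
That path has 4 edges, so the height is 4.

4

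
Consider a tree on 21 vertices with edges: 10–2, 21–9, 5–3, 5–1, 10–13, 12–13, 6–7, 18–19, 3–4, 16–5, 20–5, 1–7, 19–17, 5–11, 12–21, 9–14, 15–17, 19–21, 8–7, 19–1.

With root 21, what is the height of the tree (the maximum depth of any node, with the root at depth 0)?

A deepest node is 4, reached by 21 – 19 – 1 – 5 – 3 – 4.
That path has 5 edges, so the height is 5.

5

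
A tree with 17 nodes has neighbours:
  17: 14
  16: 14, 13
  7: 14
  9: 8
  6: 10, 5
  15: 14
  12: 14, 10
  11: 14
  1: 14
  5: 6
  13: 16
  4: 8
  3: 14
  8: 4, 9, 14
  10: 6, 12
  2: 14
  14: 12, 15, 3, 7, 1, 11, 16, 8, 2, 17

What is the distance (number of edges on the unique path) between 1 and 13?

3

The path is 1 – 14 – 16 – 13, which has 3 edges.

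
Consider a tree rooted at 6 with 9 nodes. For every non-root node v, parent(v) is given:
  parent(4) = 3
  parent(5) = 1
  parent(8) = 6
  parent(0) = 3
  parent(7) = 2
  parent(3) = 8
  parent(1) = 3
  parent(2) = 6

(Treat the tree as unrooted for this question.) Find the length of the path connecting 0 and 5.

Walking from 0: 0 - 3 - 1 - 5. Length 3.

3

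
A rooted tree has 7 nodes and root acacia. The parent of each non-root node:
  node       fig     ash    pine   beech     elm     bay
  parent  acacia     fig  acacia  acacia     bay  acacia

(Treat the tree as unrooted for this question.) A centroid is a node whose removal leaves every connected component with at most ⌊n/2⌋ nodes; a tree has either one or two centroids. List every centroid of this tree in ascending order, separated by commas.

If acacia is removed the pieces have sizes 2, 2, 1, 1, all ≤ ⌊7/2⌋ = 3.
Every other node leaves some component of size > 3, so the centroid is unique.

acacia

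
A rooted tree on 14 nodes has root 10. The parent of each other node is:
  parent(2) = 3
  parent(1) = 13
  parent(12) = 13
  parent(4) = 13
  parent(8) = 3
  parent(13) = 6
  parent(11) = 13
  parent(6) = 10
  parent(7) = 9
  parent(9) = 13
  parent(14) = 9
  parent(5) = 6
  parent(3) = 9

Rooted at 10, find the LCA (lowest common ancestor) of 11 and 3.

Ancestors of 11 (toward the root): 11, 13, 6, 10.
Ancestors of 3: 3, 9, 13, 6, 10.
The deepest node appearing in both lists is 13.

13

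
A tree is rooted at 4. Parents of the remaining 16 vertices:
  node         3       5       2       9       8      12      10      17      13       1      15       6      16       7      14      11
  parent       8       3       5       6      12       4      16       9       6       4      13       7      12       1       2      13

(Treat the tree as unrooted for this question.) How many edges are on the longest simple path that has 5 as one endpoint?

A farthest node from 5 is 17 (11, 15 also at distance 9).
The path 5–3–8–12–4–1–7–6–9–17 has 9 edges.

9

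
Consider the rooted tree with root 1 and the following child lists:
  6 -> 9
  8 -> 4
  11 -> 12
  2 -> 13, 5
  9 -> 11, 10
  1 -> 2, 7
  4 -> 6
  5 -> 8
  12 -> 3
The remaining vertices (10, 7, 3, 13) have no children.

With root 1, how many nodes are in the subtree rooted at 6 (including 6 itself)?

6

6's subtree: {6, 9, 10, 11, 12, 3}, size 6.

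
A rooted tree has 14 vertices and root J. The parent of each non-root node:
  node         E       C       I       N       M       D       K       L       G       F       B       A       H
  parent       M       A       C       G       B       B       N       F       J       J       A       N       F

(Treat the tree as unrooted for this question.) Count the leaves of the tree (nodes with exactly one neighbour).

6

Degree-1 nodes: D, E, H, I, K, L — 6 of them.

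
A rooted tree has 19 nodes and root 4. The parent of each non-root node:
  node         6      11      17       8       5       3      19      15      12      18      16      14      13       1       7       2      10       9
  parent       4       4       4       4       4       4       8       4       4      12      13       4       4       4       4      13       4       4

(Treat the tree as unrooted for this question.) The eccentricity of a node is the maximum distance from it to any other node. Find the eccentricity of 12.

The node farthest from 12 is 19 (16, 2 also at distance 3), via 12–4–8–19 — 3 edges.

3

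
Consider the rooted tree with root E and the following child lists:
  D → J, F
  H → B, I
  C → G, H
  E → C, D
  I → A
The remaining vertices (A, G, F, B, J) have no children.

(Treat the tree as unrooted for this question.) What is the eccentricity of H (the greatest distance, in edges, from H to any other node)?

4

Distances from H peak at 4, attained at J (F also at distance 4).
H – C – E – D – J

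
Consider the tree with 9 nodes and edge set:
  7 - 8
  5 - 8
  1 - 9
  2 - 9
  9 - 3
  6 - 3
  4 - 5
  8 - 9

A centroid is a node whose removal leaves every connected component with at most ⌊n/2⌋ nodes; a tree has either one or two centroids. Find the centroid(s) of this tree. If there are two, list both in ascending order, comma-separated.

If 9 is removed the pieces have sizes 4, 2, 1, 1, all ≤ ⌊9/2⌋ = 4.
Every other node leaves some component of size > 4, so the centroid is unique.

9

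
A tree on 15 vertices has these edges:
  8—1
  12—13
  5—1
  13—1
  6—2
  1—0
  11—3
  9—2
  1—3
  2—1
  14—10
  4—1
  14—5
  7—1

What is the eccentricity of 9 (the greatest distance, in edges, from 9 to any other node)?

A farthest node from 9 is 10.
The path 9-2-1-5-14-10 has 5 edges.

5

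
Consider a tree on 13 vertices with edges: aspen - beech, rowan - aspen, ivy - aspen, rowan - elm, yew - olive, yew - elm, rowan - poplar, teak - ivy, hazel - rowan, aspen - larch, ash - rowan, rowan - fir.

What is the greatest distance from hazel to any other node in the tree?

4

Distances from hazel peak at 4, attained at teak (olive also at distance 4).
hazel–rowan–aspen–ivy–teak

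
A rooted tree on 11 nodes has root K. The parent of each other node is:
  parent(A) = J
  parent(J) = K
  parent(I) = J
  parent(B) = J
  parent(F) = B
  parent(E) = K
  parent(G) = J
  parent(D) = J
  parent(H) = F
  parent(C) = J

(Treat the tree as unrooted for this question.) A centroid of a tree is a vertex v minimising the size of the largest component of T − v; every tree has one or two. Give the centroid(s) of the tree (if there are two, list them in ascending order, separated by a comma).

Delete J: the remaining components have sizes 3, 2, 1, 1, 1, 1, 1. Max 3 ≤ 5, so J is a centroid.
Every other node leaves some component of size > 5, so the centroid is unique.

J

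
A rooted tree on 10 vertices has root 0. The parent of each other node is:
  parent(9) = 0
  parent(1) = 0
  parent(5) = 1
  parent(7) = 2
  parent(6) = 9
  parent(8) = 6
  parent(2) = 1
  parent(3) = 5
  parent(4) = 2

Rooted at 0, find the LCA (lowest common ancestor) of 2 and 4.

Ancestors of 2 (toward the root): 2, 1, 0.
Ancestors of 4: 4, 2, 1, 0.
The deepest node appearing in both lists is 2.

2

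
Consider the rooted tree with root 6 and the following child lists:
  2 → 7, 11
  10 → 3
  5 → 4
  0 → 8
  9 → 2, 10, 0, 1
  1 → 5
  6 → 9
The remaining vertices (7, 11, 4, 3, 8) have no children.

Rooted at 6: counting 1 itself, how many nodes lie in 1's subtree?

3

Descendants of 1 (including itself): 1, 5, 4. That's 3.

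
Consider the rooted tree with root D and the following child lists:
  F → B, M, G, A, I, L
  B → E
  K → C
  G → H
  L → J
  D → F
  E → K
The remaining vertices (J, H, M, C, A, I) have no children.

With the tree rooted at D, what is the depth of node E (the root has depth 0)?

Path from D to E: D – F – B – E, which has 3 edges.

3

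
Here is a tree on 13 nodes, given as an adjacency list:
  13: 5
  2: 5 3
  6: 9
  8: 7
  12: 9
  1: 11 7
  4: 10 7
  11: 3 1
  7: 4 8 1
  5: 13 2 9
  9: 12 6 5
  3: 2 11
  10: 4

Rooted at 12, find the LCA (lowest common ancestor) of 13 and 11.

5

Ancestors of 13 (toward the root): 13, 5, 9, 12.
Ancestors of 11: 11, 3, 2, 5, 9, 12.
The deepest node appearing in both lists is 5.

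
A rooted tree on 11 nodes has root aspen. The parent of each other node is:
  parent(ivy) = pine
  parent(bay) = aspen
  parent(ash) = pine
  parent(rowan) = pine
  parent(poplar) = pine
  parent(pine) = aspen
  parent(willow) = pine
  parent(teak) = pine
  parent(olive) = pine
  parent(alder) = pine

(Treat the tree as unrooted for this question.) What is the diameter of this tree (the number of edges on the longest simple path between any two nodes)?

3

BFS from bay reaches ash last, at distance 3; BFS from ash confirms no node is farther.
Path: bay – aspen – pine – ash.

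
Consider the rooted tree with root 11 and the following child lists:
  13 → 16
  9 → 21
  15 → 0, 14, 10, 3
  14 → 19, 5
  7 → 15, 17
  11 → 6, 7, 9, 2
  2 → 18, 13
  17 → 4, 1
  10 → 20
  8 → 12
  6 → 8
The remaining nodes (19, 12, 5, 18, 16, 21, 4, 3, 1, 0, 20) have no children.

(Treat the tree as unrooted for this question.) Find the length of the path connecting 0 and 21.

5

0 - 15 - 7 - 11 - 9 - 21: 5 edges.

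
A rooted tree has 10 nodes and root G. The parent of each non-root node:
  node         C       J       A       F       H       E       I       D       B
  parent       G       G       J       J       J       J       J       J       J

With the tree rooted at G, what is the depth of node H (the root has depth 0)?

2

G–J–H — 2 edges.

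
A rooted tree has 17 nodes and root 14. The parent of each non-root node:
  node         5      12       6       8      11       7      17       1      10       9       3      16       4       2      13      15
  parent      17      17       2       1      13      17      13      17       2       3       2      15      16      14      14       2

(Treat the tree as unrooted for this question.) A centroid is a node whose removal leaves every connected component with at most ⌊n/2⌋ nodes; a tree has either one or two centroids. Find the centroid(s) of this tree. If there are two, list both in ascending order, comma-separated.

Delete 14: the remaining components have sizes 8, 8. Max 8 ≤ 8, so 14 is a centroid.
Every other node leaves some component of size > 8, so the centroid is unique.

14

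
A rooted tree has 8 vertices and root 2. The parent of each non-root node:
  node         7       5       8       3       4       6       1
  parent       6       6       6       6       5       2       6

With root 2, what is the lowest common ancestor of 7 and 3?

6

Path 7→root: 7 6 2; path 3→root: 3 6 2.
First common node: 6.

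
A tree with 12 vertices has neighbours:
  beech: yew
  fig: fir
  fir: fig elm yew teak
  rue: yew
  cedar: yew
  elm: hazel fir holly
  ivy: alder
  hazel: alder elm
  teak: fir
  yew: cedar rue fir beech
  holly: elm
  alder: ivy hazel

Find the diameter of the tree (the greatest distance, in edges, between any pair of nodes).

6

BFS from beech reaches ivy last, at distance 6; BFS from ivy confirms no node is farther.
Path: beech - yew - fir - elm - hazel - alder - ivy.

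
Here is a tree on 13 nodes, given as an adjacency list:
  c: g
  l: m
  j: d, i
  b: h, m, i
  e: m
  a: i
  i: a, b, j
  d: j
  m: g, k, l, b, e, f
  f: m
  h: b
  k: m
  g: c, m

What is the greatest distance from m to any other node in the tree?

A farthest node from m is d.
The path m–b–i–j–d has 4 edges.

4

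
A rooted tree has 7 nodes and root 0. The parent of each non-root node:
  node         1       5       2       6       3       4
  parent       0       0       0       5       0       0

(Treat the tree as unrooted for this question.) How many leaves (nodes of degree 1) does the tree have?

5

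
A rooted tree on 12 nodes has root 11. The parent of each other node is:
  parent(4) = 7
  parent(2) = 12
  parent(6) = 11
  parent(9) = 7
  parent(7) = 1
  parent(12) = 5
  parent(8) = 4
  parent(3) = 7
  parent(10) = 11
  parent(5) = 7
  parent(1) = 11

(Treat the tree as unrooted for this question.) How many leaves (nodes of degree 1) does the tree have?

Exactly 6 nodes have a single neighbour: 2, 3, 6, 8, 9, 10.

6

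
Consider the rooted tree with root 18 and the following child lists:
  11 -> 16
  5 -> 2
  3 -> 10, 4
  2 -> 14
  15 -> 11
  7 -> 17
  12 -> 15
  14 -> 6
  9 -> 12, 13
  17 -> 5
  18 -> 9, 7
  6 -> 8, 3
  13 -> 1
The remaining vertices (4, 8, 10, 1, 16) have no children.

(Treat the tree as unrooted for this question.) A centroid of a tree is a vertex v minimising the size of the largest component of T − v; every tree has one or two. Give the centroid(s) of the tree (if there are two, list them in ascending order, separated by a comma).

7, 17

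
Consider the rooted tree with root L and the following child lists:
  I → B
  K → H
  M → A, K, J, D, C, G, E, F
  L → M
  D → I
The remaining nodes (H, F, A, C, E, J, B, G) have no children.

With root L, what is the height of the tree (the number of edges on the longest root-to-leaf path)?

4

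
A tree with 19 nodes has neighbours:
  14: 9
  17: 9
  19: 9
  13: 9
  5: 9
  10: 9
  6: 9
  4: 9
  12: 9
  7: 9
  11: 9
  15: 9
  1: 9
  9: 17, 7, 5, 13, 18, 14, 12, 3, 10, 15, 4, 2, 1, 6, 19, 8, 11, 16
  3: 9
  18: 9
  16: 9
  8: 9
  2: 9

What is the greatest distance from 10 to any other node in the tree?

2

A farthest node from 10 is 11 (15, 4, 18, 1, 2, 6, 12, 17, 14, 13, 7, 3, 19, 16, 5, 8 also at distance 2).
The path 10–9–11 has 2 edges.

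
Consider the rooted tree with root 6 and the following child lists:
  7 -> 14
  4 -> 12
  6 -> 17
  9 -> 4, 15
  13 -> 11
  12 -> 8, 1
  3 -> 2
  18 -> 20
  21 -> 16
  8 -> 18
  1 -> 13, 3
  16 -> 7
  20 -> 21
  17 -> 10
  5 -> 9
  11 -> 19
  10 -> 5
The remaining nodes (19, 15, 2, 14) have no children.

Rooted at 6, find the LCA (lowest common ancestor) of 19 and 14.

12

Path 19→root: 19 11 13 1 12 4 9 5 10 17 6; path 14→root: 14 7 16 21 20 18 8 12 4 9 5 10 17 6.
First common node: 12.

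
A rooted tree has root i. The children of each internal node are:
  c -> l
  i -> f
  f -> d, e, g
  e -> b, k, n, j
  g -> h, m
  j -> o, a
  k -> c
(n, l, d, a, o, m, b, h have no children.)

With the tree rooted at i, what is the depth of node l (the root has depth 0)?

5

i – f – e – k – c – l — 5 edges.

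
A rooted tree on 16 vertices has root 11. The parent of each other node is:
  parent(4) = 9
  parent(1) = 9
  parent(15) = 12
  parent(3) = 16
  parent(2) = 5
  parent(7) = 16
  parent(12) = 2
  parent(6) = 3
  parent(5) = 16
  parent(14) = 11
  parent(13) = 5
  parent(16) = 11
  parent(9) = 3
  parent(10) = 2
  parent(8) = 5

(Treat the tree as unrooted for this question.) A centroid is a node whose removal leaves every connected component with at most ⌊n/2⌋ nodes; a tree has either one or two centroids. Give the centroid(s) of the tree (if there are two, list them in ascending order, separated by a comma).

Delete 16: the remaining components have sizes 7, 5, 2, 1. Max 7 ≤ 8, so 16 is a centroid.
Every other node leaves some component of size > 8, so the centroid is unique.

16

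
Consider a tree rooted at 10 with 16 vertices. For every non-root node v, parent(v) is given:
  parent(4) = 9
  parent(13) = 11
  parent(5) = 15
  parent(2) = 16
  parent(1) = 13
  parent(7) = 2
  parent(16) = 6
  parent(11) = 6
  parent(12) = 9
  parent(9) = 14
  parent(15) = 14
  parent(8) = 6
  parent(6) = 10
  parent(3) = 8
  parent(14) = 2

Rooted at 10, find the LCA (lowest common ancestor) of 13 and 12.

6

Ancestors of 13 (toward the root): 13, 11, 6, 10.
Ancestors of 12: 12, 9, 14, 2, 16, 6, 10.
The deepest node appearing in both lists is 6.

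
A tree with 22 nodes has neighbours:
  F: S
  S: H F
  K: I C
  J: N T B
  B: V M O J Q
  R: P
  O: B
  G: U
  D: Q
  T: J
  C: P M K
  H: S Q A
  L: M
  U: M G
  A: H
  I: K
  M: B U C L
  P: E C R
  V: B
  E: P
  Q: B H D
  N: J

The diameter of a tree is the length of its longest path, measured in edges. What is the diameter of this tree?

8

BFS from F reaches I last, at distance 8; BFS from I confirms no node is farther.
Path: F–S–H–Q–B–M–C–K–I.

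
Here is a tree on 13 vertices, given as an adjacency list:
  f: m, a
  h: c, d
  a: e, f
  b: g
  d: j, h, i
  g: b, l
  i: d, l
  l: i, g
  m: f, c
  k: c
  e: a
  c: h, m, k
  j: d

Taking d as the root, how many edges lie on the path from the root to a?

5

Path from d to a: d → h → c → m → f → a, which has 5 edges.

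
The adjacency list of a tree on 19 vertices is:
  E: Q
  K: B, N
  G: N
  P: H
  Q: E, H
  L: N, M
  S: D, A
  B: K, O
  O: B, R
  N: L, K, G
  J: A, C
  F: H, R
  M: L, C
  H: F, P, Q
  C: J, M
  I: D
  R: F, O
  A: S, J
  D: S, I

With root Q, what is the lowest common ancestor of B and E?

Ancestors of B (toward the root): B, O, R, F, H, Q.
Ancestors of E: E, Q.
The deepest node appearing in both lists is Q.

Q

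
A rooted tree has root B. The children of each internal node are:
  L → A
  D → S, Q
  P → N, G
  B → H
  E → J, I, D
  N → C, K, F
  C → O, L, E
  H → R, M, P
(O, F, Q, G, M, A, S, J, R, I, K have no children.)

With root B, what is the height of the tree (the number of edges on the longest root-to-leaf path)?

7

Q sits deepest: B → H → P → N → C → E → D → Q — 7 edges from the root.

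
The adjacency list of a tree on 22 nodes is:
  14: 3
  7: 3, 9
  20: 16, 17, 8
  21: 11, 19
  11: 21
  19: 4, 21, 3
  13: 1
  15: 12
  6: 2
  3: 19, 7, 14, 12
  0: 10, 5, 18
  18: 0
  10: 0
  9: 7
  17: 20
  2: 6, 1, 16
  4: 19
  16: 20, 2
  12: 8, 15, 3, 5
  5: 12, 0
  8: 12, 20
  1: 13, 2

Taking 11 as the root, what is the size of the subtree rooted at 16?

The subtree rooted at 16 contains: 16, 2, 6, 1, 13 — 5 nodes.

5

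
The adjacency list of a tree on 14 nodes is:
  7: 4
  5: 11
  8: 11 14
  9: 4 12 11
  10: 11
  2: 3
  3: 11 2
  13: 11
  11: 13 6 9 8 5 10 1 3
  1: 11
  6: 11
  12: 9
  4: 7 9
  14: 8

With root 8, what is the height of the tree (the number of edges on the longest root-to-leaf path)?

A deepest node is 7, reached by 8 – 11 – 9 – 4 – 7.
That path has 4 edges, so the height is 4.

4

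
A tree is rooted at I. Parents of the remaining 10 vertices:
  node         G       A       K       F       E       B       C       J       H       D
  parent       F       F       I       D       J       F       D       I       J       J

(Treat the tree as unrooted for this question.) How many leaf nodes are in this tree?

7

Exactly 7 nodes have a single neighbour: A, B, C, E, G, H, K.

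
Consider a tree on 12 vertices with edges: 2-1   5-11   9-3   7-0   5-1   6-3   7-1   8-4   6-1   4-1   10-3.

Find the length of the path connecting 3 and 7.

The path is 3 – 6 – 1 – 7, which has 3 edges.

3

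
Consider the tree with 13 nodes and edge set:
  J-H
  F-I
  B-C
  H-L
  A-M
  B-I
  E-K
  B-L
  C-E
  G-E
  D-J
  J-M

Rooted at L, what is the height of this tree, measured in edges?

G sits deepest: L → B → C → E → G — 4 edges from the root.

4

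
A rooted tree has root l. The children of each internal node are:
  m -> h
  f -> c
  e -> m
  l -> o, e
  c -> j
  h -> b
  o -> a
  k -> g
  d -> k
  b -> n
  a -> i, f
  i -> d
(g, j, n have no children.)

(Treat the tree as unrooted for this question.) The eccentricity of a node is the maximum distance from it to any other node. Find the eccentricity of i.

8

Distances from i peak at 8, attained at n.
i–a–o–l–e–m–h–b–n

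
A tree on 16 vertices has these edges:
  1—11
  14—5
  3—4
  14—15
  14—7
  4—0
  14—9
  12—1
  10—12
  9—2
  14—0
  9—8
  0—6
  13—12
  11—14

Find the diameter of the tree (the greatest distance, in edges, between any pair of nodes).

BFS from 13 reaches 3 last, at distance 7; BFS from 3 confirms no node is farther.
Path: 13-12-1-11-14-0-4-3.

7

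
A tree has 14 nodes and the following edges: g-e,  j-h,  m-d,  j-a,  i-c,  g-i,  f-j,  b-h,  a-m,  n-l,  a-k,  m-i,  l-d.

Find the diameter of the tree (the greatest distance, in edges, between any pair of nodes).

7

BFS from b reaches n last, at distance 7; BFS from n confirms no node is farther.
Path: b - h - j - a - m - d - l - n.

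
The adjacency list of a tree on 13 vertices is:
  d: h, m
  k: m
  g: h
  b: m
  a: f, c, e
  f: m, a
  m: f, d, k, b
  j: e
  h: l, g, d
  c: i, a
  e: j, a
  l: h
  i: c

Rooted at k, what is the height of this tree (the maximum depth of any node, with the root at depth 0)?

The longest root-to-leaf path is k – m – f – a – c – i (5 edges).

5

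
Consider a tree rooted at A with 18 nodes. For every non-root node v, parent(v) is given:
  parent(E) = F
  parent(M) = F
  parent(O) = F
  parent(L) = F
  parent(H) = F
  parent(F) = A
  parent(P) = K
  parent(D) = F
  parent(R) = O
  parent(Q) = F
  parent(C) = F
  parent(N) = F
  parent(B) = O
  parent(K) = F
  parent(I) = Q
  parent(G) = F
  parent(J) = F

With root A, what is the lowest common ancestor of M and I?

F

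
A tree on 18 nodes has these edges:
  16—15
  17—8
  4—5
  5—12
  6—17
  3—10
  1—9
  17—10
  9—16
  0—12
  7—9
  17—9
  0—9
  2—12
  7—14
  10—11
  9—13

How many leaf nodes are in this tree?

Exactly 10 nodes have a single neighbour: 1, 2, 3, 4, 6, 8, 11, 13, 14, 15.

10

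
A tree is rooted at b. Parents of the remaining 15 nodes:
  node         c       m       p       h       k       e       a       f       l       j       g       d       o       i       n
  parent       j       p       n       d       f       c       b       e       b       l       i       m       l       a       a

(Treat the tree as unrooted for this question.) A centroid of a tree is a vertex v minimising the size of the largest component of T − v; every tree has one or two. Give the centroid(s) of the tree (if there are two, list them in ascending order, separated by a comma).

Delete b: the remaining components have sizes 8, 7. Max 8 ≤ 8, so b is a centroid.
Its neighbour a also leaves a largest component of size 8, so both are centroids.

a, b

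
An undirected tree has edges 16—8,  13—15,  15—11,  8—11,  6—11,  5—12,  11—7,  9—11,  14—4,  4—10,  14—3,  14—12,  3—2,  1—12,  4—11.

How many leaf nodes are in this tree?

The leaves are 1, 2, 5, 6, 7, 9, 10, 13, 16.
That is 9 leaves.

9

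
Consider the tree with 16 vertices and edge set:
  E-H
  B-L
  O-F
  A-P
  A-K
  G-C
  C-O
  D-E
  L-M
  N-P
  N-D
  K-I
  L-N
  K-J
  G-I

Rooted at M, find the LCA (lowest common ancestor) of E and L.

L

Ancestors of E (toward the root): E, D, N, L, M.
Ancestors of L: L, M.
The deepest node appearing in both lists is L.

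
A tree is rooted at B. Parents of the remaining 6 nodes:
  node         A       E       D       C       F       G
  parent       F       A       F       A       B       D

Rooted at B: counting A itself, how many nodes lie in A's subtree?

3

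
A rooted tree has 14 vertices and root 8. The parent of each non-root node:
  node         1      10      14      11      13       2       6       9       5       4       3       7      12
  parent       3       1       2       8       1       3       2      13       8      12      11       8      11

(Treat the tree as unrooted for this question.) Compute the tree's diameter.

Starting from 9, a farthest node is 5 at distance 6.
One longest path: 9 – 13 – 1 – 3 – 11 – 8 – 5.
So the diameter is 6.

6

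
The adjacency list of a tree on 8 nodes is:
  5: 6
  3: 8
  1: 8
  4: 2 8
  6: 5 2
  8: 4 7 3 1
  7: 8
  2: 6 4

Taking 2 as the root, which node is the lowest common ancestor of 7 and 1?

8

Path 7→root: 7 8 4 2; path 1→root: 1 8 4 2.
First common node: 8.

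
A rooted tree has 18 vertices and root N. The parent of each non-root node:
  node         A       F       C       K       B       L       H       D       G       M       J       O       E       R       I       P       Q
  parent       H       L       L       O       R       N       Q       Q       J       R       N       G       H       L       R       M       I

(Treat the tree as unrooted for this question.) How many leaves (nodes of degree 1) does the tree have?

8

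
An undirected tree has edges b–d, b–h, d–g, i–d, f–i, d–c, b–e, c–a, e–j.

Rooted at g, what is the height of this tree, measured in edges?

j sits deepest: g – d – b – e – j — 4 edges from the root.

4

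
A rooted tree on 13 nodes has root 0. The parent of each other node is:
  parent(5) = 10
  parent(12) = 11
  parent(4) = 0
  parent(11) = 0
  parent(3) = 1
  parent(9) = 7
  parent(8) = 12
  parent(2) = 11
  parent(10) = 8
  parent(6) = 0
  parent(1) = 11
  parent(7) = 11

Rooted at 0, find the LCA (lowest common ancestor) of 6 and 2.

0

6's ancestor chain is 6, 0 and 2's is 2, 11, 0; they first meet at 0.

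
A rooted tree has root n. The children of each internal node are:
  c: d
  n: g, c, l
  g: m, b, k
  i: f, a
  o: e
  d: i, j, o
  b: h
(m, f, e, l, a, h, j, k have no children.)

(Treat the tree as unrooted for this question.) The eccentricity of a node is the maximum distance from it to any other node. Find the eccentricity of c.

A farthest node from c is h.
The path c-n-g-b-h has 4 edges.

4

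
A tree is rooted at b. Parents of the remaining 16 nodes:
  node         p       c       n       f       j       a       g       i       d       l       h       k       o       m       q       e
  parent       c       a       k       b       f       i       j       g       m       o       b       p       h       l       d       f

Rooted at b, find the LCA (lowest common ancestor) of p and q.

p's ancestor chain is p, c, a, i, g, j, f, b and q's is q, d, m, l, o, h, b; they first meet at b.

b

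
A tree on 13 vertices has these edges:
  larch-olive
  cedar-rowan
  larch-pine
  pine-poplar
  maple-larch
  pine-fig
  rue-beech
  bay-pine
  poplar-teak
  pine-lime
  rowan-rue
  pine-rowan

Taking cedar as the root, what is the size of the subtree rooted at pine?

9

pine's subtree: {pine, larch, fig, poplar, bay, lime, maple, olive, teak}, size 9.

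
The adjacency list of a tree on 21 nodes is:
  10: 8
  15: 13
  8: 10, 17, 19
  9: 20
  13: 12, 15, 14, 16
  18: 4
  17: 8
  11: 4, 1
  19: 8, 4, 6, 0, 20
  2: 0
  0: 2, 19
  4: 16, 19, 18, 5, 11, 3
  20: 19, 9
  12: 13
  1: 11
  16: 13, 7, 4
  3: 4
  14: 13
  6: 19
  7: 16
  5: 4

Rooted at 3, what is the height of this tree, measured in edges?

A deepest node is 2, reached by 3-4-19-0-2.
That path has 4 edges, so the height is 4.

4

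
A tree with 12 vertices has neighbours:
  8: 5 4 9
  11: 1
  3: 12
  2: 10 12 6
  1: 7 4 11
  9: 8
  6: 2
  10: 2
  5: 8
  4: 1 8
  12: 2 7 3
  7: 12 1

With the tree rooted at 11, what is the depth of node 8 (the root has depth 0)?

Path from 11 to 8: 11 → 1 → 4 → 8, which has 3 edges.

3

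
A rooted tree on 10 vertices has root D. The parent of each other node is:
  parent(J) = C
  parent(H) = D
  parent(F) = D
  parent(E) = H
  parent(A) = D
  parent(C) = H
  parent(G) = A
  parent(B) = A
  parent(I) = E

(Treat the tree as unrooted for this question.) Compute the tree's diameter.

5

Starting from B, a farthest node is I at distance 5.
One longest path: B-A-D-H-E-I.
So the diameter is 5.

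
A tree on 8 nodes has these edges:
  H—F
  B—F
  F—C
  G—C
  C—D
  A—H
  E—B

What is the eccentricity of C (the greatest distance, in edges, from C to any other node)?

3

The node farthest from C is A (E also at distance 3), via C-F-H-A — 3 edges.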